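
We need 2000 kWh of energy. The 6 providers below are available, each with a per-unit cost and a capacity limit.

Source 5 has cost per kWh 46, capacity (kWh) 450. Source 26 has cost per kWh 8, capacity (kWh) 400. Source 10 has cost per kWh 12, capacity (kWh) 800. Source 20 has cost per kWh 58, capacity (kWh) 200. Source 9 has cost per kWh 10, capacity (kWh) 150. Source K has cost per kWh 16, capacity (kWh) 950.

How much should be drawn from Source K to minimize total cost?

650

Fill from the cheapest provider first.
Source 26 at 8: take all 400 kWh → 1600 still needed.
Source 9 at 10: take all 150 kWh → 1450 still needed.
Take 800 from Source 10 at 12 → need 650 more.
Source K at 16: take 650 of its 950 → requirement met.
Source 5, Source 20: unused.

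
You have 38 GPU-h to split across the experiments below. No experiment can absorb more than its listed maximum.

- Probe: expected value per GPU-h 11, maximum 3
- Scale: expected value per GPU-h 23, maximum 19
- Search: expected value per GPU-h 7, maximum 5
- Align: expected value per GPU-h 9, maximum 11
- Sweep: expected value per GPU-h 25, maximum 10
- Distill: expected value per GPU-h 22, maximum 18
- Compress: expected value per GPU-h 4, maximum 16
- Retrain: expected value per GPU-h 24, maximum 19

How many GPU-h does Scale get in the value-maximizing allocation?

9

Highest expected value per GPU-h first: Sweep 25 > Retrain 24 > Scale 23 > Distill 22 > Probe 11 > Align 9 > Search 7 > Compress 4.
Sweep takes 10 to reach its cap of 10 ; 28 left.
Retrain takes 19 to reach its cap of 19 ; 9 left.
Scale has room for 19 but only 9 remain, so it gets 9.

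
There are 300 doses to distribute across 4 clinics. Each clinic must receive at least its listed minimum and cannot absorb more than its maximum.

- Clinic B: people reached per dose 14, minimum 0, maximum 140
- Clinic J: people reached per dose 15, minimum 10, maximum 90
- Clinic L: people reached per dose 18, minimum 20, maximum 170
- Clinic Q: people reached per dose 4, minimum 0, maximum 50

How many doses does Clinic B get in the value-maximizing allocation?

Meeting every minimum uses 0+10+20+0 = 30 doses, leaving 270.
Order the clinics by people reached per dose: Clinic L 18 > Clinic J 15 > Clinic B 14 > Clinic Q 4.
Clinic L takes 150 more to reach its cap of 170 → 120 left.
Give Clinic J 80 more to hit its cap of 90 → 40 left.
Clinic B has room for 140 more but only 40 remain, so it gets 40.

40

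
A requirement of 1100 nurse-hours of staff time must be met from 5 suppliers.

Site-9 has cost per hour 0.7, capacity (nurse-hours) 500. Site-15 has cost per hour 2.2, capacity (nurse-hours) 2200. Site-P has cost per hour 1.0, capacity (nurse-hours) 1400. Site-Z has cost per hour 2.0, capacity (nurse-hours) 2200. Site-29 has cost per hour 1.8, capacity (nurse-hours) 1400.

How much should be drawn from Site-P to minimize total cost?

600

Fill from the cheapest supplier first.
Take 500 from Site-9 at 0.7 → need 600 more.
Take 600 from Site-P at 1.0 to finish.
Site-29, Site-Z, Site-15: unused.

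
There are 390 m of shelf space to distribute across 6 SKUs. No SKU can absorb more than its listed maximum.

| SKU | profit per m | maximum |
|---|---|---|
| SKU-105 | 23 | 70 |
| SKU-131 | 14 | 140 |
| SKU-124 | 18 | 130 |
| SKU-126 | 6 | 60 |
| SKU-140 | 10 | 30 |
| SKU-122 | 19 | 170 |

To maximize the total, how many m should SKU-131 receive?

Rank by profit per m: SKU-105 23 > SKU-122 19 > SKU-124 18 > SKU-131 14 > SKU-140 10 > SKU-126 6.
SKU-105: +70 to 70 (cap) → 320 left.
SKU-122 takes 170 to reach its cap of 170 → 150 left.
SKU-124: +130 to 130 (cap) → 20 left.
SKU-131: +20 (room for 140) → 20. Pool exhausted.

20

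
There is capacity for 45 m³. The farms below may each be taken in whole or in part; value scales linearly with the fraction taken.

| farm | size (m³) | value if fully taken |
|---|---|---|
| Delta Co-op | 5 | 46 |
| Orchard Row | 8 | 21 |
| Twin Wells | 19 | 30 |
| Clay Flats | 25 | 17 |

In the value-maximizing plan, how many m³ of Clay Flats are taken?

13

Sort by value density: Delta Co-op 46/5≈9.2, Orchard Row 21/8≈2.62, Twin Wells 30/19≈1.58, Clay Flats 17/25≈0.68.
All 5 m³ of Delta Co-op fit (value 46) → 40 remain.
Take all of Orchard Row (8 m³, value 21) → 32 m³ left.
Take all of Twin Wells (19 m³, value 30) → 13 m³ left.
Only 13 m³ remain; take 13/25 of Clay Flats for value 17×13/25 = 8.84.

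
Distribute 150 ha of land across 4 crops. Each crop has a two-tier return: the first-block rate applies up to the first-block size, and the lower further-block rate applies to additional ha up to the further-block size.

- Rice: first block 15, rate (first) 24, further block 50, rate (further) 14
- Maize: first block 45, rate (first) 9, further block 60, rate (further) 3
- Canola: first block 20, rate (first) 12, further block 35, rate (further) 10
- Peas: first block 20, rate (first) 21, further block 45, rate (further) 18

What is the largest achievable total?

Order all 8 blocks by rate: Rice/T1 24 > Peas/T1 21 > Peas/T2 18 > Rice/T2 14 > Canola/T1 12 > Canola/T2 10 > Maize/T1 9 > Maize/T2 3.
Rice T1 at 24: fill all 15 → 135 left.
Peas/T1 (21): +20 → 115 left.
Peas/T2 (18): +45 → 70 left.
Fill Rice T2 block (50 at 14) → 20 left.
Canola T1 at 12: fill all 20 → 0 left.
Total = 24×15 + 21×20 + 18×45 + 14×50 + 12×20 = 2530.

2530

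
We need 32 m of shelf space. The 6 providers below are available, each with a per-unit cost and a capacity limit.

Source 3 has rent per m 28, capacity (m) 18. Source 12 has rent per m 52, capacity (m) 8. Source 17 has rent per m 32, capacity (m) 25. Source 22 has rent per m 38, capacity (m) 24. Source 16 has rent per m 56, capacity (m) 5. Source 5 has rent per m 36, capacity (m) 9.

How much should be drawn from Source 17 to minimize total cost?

14

Fill from the cheapest provider first.
Take 18 from Source 3 at 28 — need 14 more.
Source 17 (32): take the remaining 14 — done.
Source 5, Source 22, Source 12, Source 16: unused.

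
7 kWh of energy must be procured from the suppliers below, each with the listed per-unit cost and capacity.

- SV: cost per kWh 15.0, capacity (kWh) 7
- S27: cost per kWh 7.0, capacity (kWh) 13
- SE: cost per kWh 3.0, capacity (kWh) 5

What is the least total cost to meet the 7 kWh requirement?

Fill from the cheapest supplier first.
SE (3.0): use full 5 → 2 kWh to go.
S27 at 7.0: take 2 of its 13 → requirement met.
SV: unused.
Cost = 5×3.0 + 2×7.0 = 29.

29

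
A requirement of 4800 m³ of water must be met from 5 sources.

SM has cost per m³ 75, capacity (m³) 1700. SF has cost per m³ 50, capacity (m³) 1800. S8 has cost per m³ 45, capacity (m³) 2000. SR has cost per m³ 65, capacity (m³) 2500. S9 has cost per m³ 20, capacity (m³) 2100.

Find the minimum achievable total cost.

167000

Use sources in increasing cost order.
Take 2100 from S9 at 20 ; need 2700 more.
Take 2000 from S8 at 45 ; need 700 more.
SF at 50: take 700 of its 1800 ; requirement met.
SR, SM: unused.
Cost = 2100×20 + 2000×45 + 700×50 = 167000.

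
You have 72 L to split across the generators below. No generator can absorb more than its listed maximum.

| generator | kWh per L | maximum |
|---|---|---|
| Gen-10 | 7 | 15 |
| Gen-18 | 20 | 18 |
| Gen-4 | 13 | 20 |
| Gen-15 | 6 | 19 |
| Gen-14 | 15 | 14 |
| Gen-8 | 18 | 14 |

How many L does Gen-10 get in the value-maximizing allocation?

Order the generators by kWh per L: Gen-18 20 > Gen-8 18 > Gen-14 15 > Gen-4 13 > Gen-10 7 > Gen-15 6.
Gen-18: +18 to 18 (cap) — 54 left.
Give Gen-8 14 to hit its cap of 14 — 40 left.
Give Gen-14 14 to hit its cap of 14 — 26 left.
Gen-4: +20 to 20 (cap) — 6 left.
Gen-10: +6 (room for 15) → 6. Pool exhausted.

6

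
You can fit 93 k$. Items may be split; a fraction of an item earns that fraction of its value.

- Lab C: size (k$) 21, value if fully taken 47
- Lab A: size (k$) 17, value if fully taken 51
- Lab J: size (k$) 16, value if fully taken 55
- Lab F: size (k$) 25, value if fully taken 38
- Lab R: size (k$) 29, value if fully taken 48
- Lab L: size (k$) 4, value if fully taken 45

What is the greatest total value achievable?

Rank by value-to-size ratio: Lab L 45/4≈11.2, Lab J 55/16≈3.44, Lab A 51/17≈3, Lab C 47/21≈2.24, Lab R 48/29≈1.66, Lab F 38/25≈1.52.
All 4 k$ of Lab L fit (value 45) ; 89 remain.
All 16 k$ of Lab J fit (value 55) ; 73 remain.
All 17 k$ of Lab A fit (value 51) ; 56 remain.
Lab C: take in full, 21 k$ for value 47 ; 35 left.
Take all of Lab R (29 k$, value 48) ; 6 k$ left.
Only 6 k$ remain; take 6/25 of Lab F for value 38×6/25 = 9.12.
Total value = 255.12.

255.12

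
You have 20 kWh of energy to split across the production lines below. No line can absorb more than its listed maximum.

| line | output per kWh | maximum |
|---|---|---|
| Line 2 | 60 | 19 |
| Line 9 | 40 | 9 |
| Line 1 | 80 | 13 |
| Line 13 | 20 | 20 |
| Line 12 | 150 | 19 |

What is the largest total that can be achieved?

Highest output per kWh first: Line 12 150 > Line 1 80 > Line 2 60 > Line 9 40 > Line 13 20.
Line 12: +19 to 19 (cap) ; 1 left.
Line 1 has room for 13 but only 1 remain, so it gets 1.
Total = 80×1 + 150×19 = 2930.

2930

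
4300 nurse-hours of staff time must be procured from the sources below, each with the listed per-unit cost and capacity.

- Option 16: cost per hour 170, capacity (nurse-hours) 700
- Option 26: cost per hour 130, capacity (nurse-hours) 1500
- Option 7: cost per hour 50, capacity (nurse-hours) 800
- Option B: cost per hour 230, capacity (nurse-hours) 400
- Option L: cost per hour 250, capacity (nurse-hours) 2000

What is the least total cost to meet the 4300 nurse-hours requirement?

Use sources in increasing cost order.
Option 7 (50): use full 800 → 3500 nurse-hours to go.
Take 1500 from Option 26 at 130 → need 2000 more.
Option 16 (170): use full 700 → 1300 nurse-hours to go.
Take 400 from Option B at 230 → need 900 more.
Take 900 from Option L at 250 to finish.
Cost = 800×50 + 1500×130 + 700×170 + 400×230 + 900×250 = 671000.

671000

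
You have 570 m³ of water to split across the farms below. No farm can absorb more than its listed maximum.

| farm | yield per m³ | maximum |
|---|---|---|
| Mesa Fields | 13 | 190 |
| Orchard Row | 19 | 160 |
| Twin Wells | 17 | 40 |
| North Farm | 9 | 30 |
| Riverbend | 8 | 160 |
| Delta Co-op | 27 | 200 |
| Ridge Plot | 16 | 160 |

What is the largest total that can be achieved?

Order the farms by yield per m³: Delta Co-op 27 > Orchard Row 19 > Twin Wells 17 > Ridge Plot 16 > Mesa Fields 13 > North Farm 9 > Riverbend 8.
Give Delta Co-op 200 to hit its cap of 200 → 370 left.
Orchard Row: +160 to 160 (cap) → 210 left.
Give Twin Wells 40 to hit its cap of 40 → 170 left.
Give Ridge Plot 160 to hit its cap of 160 → 10 left.
Mesa Fields has room for 190 but only 10 remain, so it gets 10.
Total = 13×10 + 19×160 + 17×40 + 27×200 + 16×160 = 11810.

11810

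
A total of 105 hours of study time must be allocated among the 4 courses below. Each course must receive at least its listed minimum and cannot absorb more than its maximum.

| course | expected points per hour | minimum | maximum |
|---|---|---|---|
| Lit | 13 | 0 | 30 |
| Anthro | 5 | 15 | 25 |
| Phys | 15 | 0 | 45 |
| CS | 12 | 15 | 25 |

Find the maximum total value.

Meeting every minimum uses 0+15+0+15 = 30 hours, leaving 75.
Order the courses by expected points per hour: Phys 15 > Lit 13 > CS 12 > Anthro 5.
Phys takes 45 more to reach its cap of 45 → 30 left.
Lit: +30 to 30 (cap) → 0 left.
Total = 13×30 + 5×15 + 15×45 + 12×15 = 1320.

1320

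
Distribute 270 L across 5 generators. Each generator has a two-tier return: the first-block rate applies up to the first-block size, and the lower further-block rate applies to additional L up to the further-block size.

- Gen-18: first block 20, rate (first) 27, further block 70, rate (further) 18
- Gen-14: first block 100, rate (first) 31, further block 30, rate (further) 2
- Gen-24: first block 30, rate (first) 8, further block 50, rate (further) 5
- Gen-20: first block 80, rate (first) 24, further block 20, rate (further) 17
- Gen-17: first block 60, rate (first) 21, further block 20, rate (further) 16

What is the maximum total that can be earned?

7000

Rank every tier by rate: Gen-14/T1 31 > Gen-18/T1 27 > Gen-20/T1 24 > Gen-17/T1 21 > Gen-18/T2 18 > Gen-20/T2 17 > Gen-17/T2 16 > Gen-24/T1 8 > Gen-24/T2 5 > Gen-14/T2 2.
Gen-14/T1 (31): +100 — 170 left.
Gen-18 T1 at 27: fill all 20 — 150 left.
Fill Gen-20 T1 block (80 at 24) — 70 left.
Gen-17/T1 (21): +60 — 10 left.
Gen-18 T2 at 18: only 10 left, fill 10.
Total = 31×100 + 27×20 + 24×80 + 21×60 + 18×10 = 7000.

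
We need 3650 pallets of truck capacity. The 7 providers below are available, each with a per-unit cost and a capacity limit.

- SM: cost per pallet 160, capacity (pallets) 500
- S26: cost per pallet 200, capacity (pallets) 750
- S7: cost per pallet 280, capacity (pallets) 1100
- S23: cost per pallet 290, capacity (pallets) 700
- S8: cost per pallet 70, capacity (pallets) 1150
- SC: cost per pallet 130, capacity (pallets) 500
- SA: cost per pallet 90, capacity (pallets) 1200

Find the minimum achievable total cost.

Use providers in increasing cost order.
S8 at 70: take all 1150 pallets ; 2500 still needed.
Take 1200 from SA at 90 ; need 1300 more.
Take 500 from SC at 130 ; need 800 more.
SM at 160: take all 500 pallets ; 300 still needed.
S26 (200): take the remaining 300 ; done.
S7, S23: unused.
Cost = 1150×70 + 1200×90 + 500×130 + 500×160 + 300×200 = 393500.

393500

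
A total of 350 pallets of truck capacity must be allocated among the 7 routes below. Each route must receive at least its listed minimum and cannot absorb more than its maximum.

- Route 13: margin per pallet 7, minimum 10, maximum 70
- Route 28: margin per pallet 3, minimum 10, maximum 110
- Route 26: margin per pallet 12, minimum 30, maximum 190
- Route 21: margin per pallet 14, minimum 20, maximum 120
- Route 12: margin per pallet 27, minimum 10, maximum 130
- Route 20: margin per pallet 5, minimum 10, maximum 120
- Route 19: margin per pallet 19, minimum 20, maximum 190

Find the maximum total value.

Meeting every minimum uses 10+10+30+20+10+10+20 = 110 pallets, leaving 240.
Rank by margin per pallet: Route 12 27 > Route 19 19 > Route 21 14 > Route 26 12 > Route 13 7 > Route 20 5 > Route 28 3.
Give Route 12 120 more to hit its cap of 130 — 120 left.
Route 19: +120 (room for 170) → 140. Pool exhausted.
Total = 7×10 + 3×10 + 12×30 + 14×20 + 27×130 + 5×10 + 19×140 = 6960.

6960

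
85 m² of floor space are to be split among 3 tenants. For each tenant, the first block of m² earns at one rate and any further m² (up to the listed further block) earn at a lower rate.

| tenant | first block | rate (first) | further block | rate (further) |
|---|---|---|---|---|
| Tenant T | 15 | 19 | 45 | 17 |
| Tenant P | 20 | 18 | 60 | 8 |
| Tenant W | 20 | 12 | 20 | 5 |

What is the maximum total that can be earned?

Rank every tier by rate: Tenant T/T1 19 > Tenant P/T1 18 > Tenant T/T2 17 > Tenant W/T1 12 > Tenant P/T2 8 > Tenant W/T2 5.
Fill Tenant T T1 block (15 at 19) → 70 left.
Fill Tenant P T1 block (20 at 18) → 50 left.
Fill Tenant T T2 block (45 at 17) → 5 left.
Tenant W/T1: +5 of 20 at 12; pool empty.
Total = 19×15 + 18×20 + 17×45 + 12×5 = 1470.

1470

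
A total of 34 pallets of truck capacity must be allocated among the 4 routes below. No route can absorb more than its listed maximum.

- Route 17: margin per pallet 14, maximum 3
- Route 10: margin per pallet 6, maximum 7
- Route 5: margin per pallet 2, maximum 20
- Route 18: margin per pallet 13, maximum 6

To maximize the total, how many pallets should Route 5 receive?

Highest margin per pallet first: Route 17 14 > Route 18 13 > Route 10 6 > Route 5 2.
Give Route 17 3 to hit its cap of 3 ; 31 left.
Route 18: +6 to 6 (cap) ; 25 left.
Give Route 10 7 to hit its cap of 7 ; 18 left.
Route 5: +18 (room for 20) → 18. Pool exhausted.

18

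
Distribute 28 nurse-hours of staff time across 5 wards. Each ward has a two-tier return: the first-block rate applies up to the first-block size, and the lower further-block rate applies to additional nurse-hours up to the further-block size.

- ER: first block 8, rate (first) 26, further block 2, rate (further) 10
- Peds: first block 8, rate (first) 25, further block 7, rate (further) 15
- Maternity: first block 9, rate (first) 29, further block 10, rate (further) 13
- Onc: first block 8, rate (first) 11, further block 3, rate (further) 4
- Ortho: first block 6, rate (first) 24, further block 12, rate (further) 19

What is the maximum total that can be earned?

Treat each block as its own option and order by rate: Maternity/first 29 > ER/first 26 > Peds/first 25 > Ortho/first 24 > Ortho/second 19 > Peds/second 15 > Maternity/second 13 > Onc/first 11 > ER/second 10 > Onc/second 4.
Maternity/first (29): +9 → 19 left.
ER/first (26): +8 → 11 left.
Peds first at 25: fill all 8 → 3 left.
3 remain; put them into Ortho first at 24.
Total = 29×9 + 26×8 + 25×8 + 24×3 = 741.

741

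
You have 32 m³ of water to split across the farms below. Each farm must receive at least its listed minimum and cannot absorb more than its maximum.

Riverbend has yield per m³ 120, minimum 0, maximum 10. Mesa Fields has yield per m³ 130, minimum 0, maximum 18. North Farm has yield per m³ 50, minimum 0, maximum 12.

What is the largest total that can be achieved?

Meeting every minimum uses 0+0+0 = 0 m³, leaving 32.
Order the farms by yield per m³: Mesa Fields 130 > Riverbend 120 > North Farm 50.
Mesa Fields: +18 to 18 (cap) ; 14 left.
Give Riverbend 10 more to hit its cap of 10 ; 4 left.
North Farm: +4 (room for 12) → 4. Pool exhausted.
Total = 120×10 + 130×18 + 50×4 = 3740.

3740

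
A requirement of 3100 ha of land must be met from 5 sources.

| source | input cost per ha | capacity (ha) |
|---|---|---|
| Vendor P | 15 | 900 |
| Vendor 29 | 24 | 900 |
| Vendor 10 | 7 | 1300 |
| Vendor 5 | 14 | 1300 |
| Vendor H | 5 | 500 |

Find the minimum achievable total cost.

29800

Cheapest first:
Vendor H at 5: take all 500 ha → 2600 still needed.
Take 1300 from Vendor 10 at 7 → need 1300 more.
Vendor 5 (14): use full 1300 → 0 ha to go.
Vendor P, Vendor 29: unused.
Cost = 500×5 + 1300×7 + 1300×14 = 29800.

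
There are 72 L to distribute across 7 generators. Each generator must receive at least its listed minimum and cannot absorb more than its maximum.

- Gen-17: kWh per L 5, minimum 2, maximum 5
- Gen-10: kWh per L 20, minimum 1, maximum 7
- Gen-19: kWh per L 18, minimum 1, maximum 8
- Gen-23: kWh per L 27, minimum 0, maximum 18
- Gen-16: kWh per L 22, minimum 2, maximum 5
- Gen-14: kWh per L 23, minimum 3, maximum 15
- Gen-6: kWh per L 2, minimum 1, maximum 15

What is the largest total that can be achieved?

Meeting every minimum uses 2+1+1+0+2+3+1 = 10 L, leaving 62.
Order the generators by kWh per L: Gen-23 27 > Gen-14 23 > Gen-16 22 > Gen-10 20 > Gen-19 18 > Gen-17 5 > Gen-6 2.
Give Gen-23 18 more to hit its cap of 18 — 44 left.
Gen-14 takes 12 more to reach its cap of 15 — 32 left.
Gen-16: +3 to 5 (cap) — 29 left.
Give Gen-10 6 more to hit its cap of 7 — 23 left.
Gen-19 takes 7 more to reach its cap of 8 — 16 left.
Gen-17: +3 to 5 (cap) — 13 left.
Only 13 left; Gen-6 takes them to reach 14.
Total = 5×5 + 20×7 + 18×8 + 27×18 + 22×5 + 23×15 + 2×14 = 1278.

1278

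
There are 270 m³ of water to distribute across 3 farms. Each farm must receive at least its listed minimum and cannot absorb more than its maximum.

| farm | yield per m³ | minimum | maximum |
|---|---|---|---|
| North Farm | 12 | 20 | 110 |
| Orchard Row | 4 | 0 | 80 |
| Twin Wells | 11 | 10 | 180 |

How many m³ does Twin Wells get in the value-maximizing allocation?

160

Meeting every minimum uses 20+0+10 = 30 m³, leaving 240.
Order the farms by yield per m³: North Farm 12 > Twin Wells 11 > Orchard Row 4.
North Farm: +90 to 110 (cap) → 150 left.
Twin Wells has room for 170 more but only 150 remain, so it gets 160.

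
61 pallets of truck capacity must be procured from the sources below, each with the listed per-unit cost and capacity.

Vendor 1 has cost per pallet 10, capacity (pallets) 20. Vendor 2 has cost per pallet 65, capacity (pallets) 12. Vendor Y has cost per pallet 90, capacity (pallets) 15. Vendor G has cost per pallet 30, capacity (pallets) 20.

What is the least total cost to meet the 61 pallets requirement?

Use sources in increasing cost order.
Take 20 from Vendor 1 at 10 — need 41 more.
Vendor G at 30: take all 20 pallets — 21 still needed.
Vendor 2 (65): use full 12 — 9 pallets to go.
Take 9 from Vendor Y at 90 to finish.
Cost = 20×10 + 20×30 + 12×65 + 9×90 = 2390.

2390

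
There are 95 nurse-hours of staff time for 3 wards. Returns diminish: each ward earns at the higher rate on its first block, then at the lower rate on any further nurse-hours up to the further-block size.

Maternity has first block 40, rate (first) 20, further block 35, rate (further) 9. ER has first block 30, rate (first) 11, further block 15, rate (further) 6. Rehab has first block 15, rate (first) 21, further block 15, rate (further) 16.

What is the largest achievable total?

Order all 6 blocks by rate: Rehab/tier1 21 > Maternity/tier1 20 > Rehab/tier2 16 > ER/tier1 11 > Maternity/tier2 9 > ER/tier2 6.
Rehab tier1 at 21: fill all 15 → 80 left.
Fill Maternity tier1 block (40 at 20) → 40 left.
Fill Rehab tier2 block (15 at 16) → 25 left.
25 remain; put them into ER tier1 at 11.
Total = 21×15 + 20×40 + 16×15 + 11×25 = 1630.

1630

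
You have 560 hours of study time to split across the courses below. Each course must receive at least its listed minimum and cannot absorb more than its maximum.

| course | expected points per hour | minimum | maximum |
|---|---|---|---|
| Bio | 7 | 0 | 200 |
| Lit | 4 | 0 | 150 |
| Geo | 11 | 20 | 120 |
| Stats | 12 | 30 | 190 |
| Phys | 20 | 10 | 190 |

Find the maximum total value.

Meeting every minimum uses 0+0+20+30+10 = 60 hours, leaving 500.
Highest expected points per hour first: Phys 20 > Stats 12 > Geo 11 > Bio 7 > Lit 4.
Phys takes 180 more to reach its cap of 190 ; 320 left.
Stats: +160 to 190 (cap) ; 160 left.
Geo: +100 to 120 (cap) ; 60 left.
Bio has room for 200 more but only 60 remain, so it gets 60.
Total = 7×60 + 11×120 + 12×190 + 20×190 = 7820.

7820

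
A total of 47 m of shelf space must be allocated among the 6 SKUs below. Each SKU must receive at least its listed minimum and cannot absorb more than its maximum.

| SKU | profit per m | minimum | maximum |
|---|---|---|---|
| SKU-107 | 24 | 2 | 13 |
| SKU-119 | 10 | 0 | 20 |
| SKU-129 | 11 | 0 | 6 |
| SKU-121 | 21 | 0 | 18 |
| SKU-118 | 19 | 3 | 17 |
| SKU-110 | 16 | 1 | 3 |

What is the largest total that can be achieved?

Meeting every minimum uses 2+0+0+0+3+1 = 6 m, leaving 41.
Rank by profit per m: SKU-107 24 > SKU-121 21 > SKU-118 19 > SKU-110 16 > SKU-129 11 > SKU-119 10.
Give SKU-107 11 more to hit its cap of 13 ; 30 left.
SKU-121: +18 to 18 (cap) ; 12 left.
Only 12 left; SKU-118 takes them to reach 15.
Total = 24×13 + 21×18 + 19×15 + 16×1 = 991.

991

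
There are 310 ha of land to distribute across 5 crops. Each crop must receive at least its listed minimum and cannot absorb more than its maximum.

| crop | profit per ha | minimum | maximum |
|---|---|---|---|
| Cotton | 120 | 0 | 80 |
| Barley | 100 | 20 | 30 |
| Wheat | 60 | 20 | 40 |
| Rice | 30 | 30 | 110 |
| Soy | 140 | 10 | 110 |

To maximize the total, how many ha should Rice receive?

50

Meeting every minimum uses 0+20+20+30+10 = 80 ha, leaving 230.
Highest profit per ha first: Soy 140 > Cotton 120 > Barley 100 > Wheat 60 > Rice 30.
Give Soy 100 more to hit its cap of 110 — 130 left.
Give Cotton 80 more to hit its cap of 80 — 50 left.
Give Barley 10 more to hit its cap of 30 — 40 left.
Wheat: +20 to 40 (cap) — 20 left.
Rice has room for 80 more but only 20 remain, so it gets 50.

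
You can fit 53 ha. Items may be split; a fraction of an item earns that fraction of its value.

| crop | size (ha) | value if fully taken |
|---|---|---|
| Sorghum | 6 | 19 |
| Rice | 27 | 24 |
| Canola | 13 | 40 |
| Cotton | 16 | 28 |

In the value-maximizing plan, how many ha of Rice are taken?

18

Rank by value-to-size ratio: Sorghum 19/6≈3.17, Canola 40/13≈3.08, Cotton 28/16≈1.75, Rice 24/27≈0.889.
All 6 ha of Sorghum fit (value 19) ; 47 remain.
All 13 ha of Canola fit (value 40) ; 34 remain.
Take all of Cotton (16 ha, value 28) ; 18 ha left.
Fill the last 18 ha with part of Rice: 18/27 of it earns 16.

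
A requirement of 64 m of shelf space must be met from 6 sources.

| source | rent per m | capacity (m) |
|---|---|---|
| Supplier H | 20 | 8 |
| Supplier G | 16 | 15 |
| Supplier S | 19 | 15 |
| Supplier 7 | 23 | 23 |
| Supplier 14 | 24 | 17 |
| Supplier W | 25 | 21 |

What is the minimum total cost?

Cheapest first:
Supplier G (16): use full 15 ; 49 m to go.
Take 15 from Supplier S at 19 ; need 34 more.
Supplier H (20): use full 8 ; 26 m to go.
Supplier 7 at 23: take all 23 m ; 3 still needed.
Supplier 14 (24): take the remaining 3 ; done.
Supplier W: unused.
Cost = 15×16 + 15×19 + 8×20 + 23×23 + 3×24 = 1286.

1286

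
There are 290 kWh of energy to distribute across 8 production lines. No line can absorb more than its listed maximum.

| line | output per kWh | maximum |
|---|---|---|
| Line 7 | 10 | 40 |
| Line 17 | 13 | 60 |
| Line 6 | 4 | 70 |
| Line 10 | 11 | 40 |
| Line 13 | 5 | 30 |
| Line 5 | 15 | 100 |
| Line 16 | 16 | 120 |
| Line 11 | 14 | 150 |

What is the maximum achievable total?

4400

Highest output per kWh first: Line 16 16 > Line 5 15 > Line 11 14 > Line 17 13 > Line 10 11 > Line 7 10 > Line 13 5 > Line 6 4.
Line 16: +120 to 120 (cap) ; 170 left.
Line 5: +100 to 100 (cap) ; 70 left.
Line 11: +70 (room for 150) → 70. Pool exhausted.
Total = 15×100 + 16×120 + 14×70 = 4400.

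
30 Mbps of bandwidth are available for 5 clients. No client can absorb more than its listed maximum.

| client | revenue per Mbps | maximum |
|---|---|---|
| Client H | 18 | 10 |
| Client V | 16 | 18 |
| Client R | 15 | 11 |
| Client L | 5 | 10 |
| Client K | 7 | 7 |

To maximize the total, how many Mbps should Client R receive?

2

Highest revenue per Mbps first: Client H 18 > Client V 16 > Client R 15 > Client K 7 > Client L 5.
Give Client H 10 to hit its cap of 10 — 20 left.
Client V takes 18 to reach its cap of 18 — 2 left.
Only 2 left; Client R takes them to reach 2.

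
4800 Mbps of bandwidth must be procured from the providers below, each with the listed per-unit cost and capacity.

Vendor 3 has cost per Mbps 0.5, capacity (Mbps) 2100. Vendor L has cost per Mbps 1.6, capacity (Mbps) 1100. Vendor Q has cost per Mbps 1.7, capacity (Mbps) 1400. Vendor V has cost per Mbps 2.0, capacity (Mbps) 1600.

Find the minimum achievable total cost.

Use providers in increasing cost order.
Vendor 3 at 0.5: take all 2100 Mbps ; 2700 still needed.
Vendor L at 1.6: take all 1100 Mbps ; 1600 still needed.
Take 1400 from Vendor Q at 1.7 ; need 200 more.
Vendor V (2.0): take the remaining 200 ; done.
Cost = 2100×0.5 + 1100×1.6 + 1400×1.7 + 200×2.0 = 5590.

5590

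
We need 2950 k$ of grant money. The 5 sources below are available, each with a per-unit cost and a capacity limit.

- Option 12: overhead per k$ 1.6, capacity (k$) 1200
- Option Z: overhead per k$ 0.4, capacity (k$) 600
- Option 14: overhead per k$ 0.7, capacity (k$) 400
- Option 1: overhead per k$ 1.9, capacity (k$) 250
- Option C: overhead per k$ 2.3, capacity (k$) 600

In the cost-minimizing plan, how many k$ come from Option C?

Cheapest first:
Take 600 from Option Z at 0.4 → need 2350 more.
Option 14 at 0.7: take all 400 k$ → 1950 still needed.
Take 1200 from Option 12 at 1.6 → need 750 more.
Take 250 from Option 1 at 1.9 → need 500 more.
Option C (2.3): take the remaining 500 → done.

500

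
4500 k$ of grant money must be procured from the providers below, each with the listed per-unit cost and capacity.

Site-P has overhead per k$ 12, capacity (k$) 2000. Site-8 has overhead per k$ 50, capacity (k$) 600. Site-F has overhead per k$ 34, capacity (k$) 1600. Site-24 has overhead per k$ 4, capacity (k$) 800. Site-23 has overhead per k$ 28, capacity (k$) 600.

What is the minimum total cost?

81400

Use providers in increasing cost order.
Take 800 from Site-24 at 4 — need 3700 more.
Take 2000 from Site-P at 12 — need 1700 more.
Site-23 (28): use full 600 — 1100 k$ to go.
Site-F (34): take the remaining 1100 — done.
Site-8: unused.
Cost = 800×4 + 2000×12 + 600×28 + 1100×34 = 81400.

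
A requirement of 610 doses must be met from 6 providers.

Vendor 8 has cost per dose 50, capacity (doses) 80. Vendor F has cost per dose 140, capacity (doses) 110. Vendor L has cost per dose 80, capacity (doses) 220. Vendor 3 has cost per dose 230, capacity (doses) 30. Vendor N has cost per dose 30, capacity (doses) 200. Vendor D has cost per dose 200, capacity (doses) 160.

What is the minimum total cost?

Cheapest first:
Vendor N at 30: take all 200 doses ; 410 still needed.
Vendor 8 at 50: take all 80 doses ; 330 still needed.
Vendor L at 80: take all 220 doses ; 110 still needed.
Vendor F (140): use full 110 ; 0 doses to go.
Vendor D, Vendor 3: unused.
Cost = 200×30 + 80×50 + 220×80 + 110×140 = 43000.

43000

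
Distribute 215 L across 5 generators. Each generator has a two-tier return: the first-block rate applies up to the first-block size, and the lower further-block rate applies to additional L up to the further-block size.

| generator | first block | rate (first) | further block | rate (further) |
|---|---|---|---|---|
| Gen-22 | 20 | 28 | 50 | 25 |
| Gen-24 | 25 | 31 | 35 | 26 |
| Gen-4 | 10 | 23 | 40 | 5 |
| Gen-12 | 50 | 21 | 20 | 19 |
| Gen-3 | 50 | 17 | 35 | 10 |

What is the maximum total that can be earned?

Order all 10 blocks by rate: Gen-24/first 31 > Gen-22/first 28 > Gen-24/second 26 > Gen-22/second 25 > Gen-4/first 23 > Gen-12/first 21 > Gen-12/second 19 > Gen-3/first 17 > Gen-3/second 10 > Gen-4/second 5.
Gen-24/first (31): +25 → 190 left.
Gen-22 first at 28: fill all 20 → 170 left.
Gen-24/second (26): +35 → 135 left.
Gen-22/second (25): +50 → 85 left.
Gen-4/first (23): +10 → 75 left.
Gen-12/first (21): +50 → 25 left.
Fill Gen-12 second block (20 at 19) → 5 left.
Gen-3 first at 17: only 5 left, fill 5.
Total = 31×25 + 28×20 + 26×35 + 25×50 + 23×10 + 21×50 + 19×20 + 17×5 = 5240.

5240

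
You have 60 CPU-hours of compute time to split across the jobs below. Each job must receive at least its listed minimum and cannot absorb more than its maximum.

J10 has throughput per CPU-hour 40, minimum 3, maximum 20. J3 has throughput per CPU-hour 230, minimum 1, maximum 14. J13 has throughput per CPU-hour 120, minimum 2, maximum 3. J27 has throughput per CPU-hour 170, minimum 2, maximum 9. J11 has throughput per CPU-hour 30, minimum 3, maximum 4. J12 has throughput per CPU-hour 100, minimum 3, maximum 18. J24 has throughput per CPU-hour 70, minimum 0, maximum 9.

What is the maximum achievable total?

Meeting every minimum uses 3+1+2+2+3+3+0 = 14 CPU-hours, leaving 46.
Rank by throughput per CPU-hour: J3 230 > J27 170 > J13 120 > J12 100 > J24 70 > J10 40 > J11 30.
Give J3 13 more to hit its cap of 14 — 33 left.
J27: +7 to 9 (cap) — 26 left.
J13: +1 to 3 (cap) — 25 left.
J12: +15 to 18 (cap) — 10 left.
Give J24 9 more to hit its cap of 9 — 1 left.
Only 1 left; J10 takes them to reach 4.
Total = 40×4 + 230×14 + 120×3 + 170×9 + 30×3 + 100×18 + 70×9 = 7790.

7790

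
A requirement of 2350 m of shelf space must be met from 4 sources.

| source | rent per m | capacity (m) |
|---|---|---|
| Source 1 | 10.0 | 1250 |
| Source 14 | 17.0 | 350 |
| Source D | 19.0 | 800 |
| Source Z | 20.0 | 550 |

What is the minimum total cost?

Use sources in increasing cost order.
Source 1 at 10.0: take all 1250 m ; 1100 still needed.
Source 14 at 17.0: take all 350 m ; 750 still needed.
Take 750 from Source D at 19.0 to finish.
Source Z: unused.
Cost = 1250×10.0 + 350×17.0 + 750×19.0 = 32700.

32700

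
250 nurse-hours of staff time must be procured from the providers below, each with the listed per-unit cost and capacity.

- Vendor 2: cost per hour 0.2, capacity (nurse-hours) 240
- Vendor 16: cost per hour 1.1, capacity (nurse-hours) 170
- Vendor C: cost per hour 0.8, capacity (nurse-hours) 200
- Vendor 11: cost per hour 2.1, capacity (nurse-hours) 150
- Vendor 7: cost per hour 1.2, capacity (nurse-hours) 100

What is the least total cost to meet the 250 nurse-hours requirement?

Cheapest first:
Vendor 2 (0.2): use full 240 → 10 nurse-hours to go.
Vendor C (0.8): take the remaining 10 → done.
Vendor 16, Vendor 7, Vendor 11: unused.
Cost = 240×0.2 + 10×0.8 = 56.

56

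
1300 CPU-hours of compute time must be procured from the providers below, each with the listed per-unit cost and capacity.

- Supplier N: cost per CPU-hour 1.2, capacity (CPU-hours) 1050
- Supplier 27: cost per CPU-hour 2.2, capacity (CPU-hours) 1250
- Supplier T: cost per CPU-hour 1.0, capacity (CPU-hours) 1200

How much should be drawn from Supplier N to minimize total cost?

Use providers in increasing cost order.
Supplier T at 1.0: take all 1200 CPU-hours → 100 still needed.
Supplier N (1.2): take the remaining 100 → done.
Supplier 27: unused.

100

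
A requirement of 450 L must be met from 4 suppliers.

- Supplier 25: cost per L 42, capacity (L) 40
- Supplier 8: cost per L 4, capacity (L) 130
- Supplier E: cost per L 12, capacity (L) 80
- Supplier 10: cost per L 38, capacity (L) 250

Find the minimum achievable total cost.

10600

Use suppliers in increasing cost order.
Supplier 8 at 4: take all 130 L — 320 still needed.
Take 80 from Supplier E at 12 — need 240 more.
Supplier 10 at 38: take 240 of its 250 — requirement met.
Supplier 25: unused.
Cost = 130×4 + 80×12 + 240×38 = 10600.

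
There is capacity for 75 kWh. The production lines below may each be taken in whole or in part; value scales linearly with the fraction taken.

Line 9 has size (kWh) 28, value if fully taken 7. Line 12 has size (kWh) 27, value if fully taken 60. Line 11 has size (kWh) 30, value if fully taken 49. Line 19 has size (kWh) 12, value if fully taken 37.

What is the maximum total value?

147.5

Sort by value density: Line 19 37/12≈3.08, Line 12 60/27≈2.22, Line 11 49/30≈1.63, Line 9 7/28≈0.25.
Take all of Line 19 (12 kWh, value 37) ; 63 kWh left.
All 27 kWh of Line 12 fit (value 60) ; 36 remain.
Take all of Line 11 (30 kWh, value 49) ; 6 kWh left.
Only 6 kWh remain; take 6/28 of Line 9 for value 7×6/28 = 1.5.
Total value = 147.5.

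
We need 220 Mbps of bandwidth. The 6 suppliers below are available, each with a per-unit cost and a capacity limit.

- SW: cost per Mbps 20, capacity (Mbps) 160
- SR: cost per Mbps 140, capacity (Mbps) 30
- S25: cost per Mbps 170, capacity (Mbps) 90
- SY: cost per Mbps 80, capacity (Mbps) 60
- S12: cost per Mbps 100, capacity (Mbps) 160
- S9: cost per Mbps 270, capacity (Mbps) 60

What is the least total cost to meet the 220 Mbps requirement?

8000

Fill from the cheapest supplier first.
SW at 20: take all 160 Mbps — 60 still needed.
SY (80): use full 60 — 0 Mbps to go.
S12, SR, S25, S9: unused.
Cost = 160×20 + 60×80 = 8000.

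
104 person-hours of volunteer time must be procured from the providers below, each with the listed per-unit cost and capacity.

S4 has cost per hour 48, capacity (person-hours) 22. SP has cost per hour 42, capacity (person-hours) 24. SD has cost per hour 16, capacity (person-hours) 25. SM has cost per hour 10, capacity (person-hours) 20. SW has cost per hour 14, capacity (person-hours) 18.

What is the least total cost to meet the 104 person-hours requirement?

Use providers in increasing cost order.
SM at 10: take all 20 person-hours ; 84 still needed.
Take 18 from SW at 14 ; need 66 more.
SD at 16: take all 25 person-hours ; 41 still needed.
SP (42): use full 24 ; 17 person-hours to go.
S4 (48): take the remaining 17 ; done.
Cost = 20×10 + 18×14 + 25×16 + 24×42 + 17×48 = 2676.

2676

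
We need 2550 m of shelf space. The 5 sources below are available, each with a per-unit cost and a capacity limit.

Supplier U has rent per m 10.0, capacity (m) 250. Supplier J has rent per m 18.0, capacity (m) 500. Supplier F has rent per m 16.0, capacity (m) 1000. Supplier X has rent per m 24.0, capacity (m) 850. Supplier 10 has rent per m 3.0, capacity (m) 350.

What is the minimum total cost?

39350

Use sources in increasing cost order.
Supplier 10 (3.0): use full 350 → 2200 m to go.
Supplier U (10.0): use full 250 → 1950 m to go.
Supplier F at 16.0: take all 1000 m → 950 still needed.
Take 500 from Supplier J at 18.0 → need 450 more.
Supplier X (24.0): take the remaining 450 → done.
Cost = 350×3.0 + 250×10.0 + 1000×16.0 + 500×18.0 + 450×24.0 = 39350.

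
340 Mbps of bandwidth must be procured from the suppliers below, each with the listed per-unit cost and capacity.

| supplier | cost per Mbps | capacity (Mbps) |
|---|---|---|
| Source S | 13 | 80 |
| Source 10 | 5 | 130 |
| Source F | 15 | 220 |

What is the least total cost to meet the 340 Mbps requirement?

3640

Use suppliers in increasing cost order.
Source 10 at 5: take all 130 Mbps → 210 still needed.
Source S (13): use full 80 → 130 Mbps to go.
Source F at 15: take 130 of its 220 → requirement met.
Cost = 130×5 + 80×13 + 130×15 = 3640.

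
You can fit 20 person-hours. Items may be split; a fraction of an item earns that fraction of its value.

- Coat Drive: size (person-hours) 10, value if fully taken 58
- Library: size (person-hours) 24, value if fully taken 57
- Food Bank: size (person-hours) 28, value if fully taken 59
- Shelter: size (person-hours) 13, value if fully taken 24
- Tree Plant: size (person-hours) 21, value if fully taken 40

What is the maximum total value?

Rank by value-to-size ratio: Coat Drive 58/10≈5.8, Library 57/24≈2.38, Food Bank 59/28≈2.11, Tree Plant 40/21≈1.9, Shelter 24/13≈1.85.
Coat Drive: take in full, 10 person-hours for value 58 → 10 left.
Fill the last 10 person-hours with part of Library: 10/24 of it earns 23.75.
Total value = 81.75.

81.75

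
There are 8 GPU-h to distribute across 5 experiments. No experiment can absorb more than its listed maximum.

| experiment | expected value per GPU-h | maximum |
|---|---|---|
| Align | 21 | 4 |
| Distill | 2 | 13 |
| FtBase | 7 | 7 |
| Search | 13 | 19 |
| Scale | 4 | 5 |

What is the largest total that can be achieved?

136

Order the experiments by expected value per GPU-h: Align 21 > Search 13 > FtBase 7 > Scale 4 > Distill 2.
Align takes 4 to reach its cap of 4 ; 4 left.
Search: +4 (room for 19) → 4. Pool exhausted.
Total = 21×4 + 13×4 = 136.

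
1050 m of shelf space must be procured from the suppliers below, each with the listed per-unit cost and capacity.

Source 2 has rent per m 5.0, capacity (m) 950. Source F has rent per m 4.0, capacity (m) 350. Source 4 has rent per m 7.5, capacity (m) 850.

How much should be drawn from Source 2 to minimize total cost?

700

Use suppliers in increasing cost order.
Source F at 4.0: take all 350 m → 700 still needed.
Source 2 (5.0): take the remaining 700 → done.
Source 4: unused.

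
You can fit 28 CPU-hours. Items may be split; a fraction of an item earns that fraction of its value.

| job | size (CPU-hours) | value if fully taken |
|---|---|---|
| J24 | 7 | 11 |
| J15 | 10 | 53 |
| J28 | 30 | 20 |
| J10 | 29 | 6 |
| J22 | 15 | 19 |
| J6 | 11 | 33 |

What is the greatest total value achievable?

Sort by value density: J15 53/10≈5.3, J6 33/11≈3, J24 11/7≈1.57, J22 19/15≈1.27, J28 20/30≈0.667, J10 6/29≈0.207.
Take all of J15 (10 CPU-hours, value 53) — 18 CPU-hours left.
J6: take in full, 11 CPU-hours for value 33 — 7 left.
J24: take in full, 7 CPU-hours for value 11 — 0 left.
Total value = 97.

97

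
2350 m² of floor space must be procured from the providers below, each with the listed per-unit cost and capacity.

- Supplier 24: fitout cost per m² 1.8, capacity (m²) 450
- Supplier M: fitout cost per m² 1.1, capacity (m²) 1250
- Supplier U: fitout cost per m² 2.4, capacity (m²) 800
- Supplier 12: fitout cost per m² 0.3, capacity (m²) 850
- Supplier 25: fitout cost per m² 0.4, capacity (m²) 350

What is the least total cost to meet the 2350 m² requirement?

1660

Cheapest first:
Supplier 12 (0.3): use full 850 — 1500 m² to go.
Take 350 from Supplier 25 at 0.4 — need 1150 more.
Supplier M at 1.1: take 1150 of its 1250 — requirement met.
Supplier 24, Supplier U: unused.
Cost = 850×0.3 + 350×0.4 + 1150×1.1 = 1660.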